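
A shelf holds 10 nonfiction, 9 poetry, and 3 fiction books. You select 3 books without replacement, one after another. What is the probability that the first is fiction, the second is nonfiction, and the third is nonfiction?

Each draw changes the counts, so multiply the conditional probabilities along the sequence:
P = 3/22 × 10/21 × 9/20 = 270/9240 = 9/308.

9/308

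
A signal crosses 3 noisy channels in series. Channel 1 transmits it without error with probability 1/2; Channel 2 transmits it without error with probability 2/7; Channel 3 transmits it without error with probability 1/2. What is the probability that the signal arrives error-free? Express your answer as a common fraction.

The events are sequential, so multiply the conditional probabilities:
P = 1/2 × 2/7 × 1/2 = 2/28 = 1/14.

1/14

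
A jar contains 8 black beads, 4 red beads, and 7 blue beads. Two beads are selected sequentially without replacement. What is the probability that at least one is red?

P(no red) = 15/19 × 14/18 = 210/342 = 35/57.
P(at least one) = 1 − 35/57 = 22/57.

22/57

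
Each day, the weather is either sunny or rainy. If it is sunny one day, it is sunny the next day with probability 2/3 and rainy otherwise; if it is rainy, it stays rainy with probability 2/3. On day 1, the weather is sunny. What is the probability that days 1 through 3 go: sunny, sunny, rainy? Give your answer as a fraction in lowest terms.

2/9

Day 1 is given. For each transition, use the conditional probability from the current state:
P(sunny | sunny) = 2/3; P(rainy | sunny) = 1/3.
P = 2/3 × 1/3 = 2/9.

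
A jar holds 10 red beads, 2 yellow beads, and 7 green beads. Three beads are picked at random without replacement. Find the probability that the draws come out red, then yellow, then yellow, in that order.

10/2907

Chain rule:
P = 10/19 × 2/18 × 1/17 = 20/5814 = 10/2907.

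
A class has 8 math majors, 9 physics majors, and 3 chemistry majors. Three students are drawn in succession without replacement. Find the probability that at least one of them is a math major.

46/57

P(no math majors) = 12/20 × 11/19 × 10/18 = 1320/6840 = 11/57.
P(at least one) = 1 − 11/57 = 46/57.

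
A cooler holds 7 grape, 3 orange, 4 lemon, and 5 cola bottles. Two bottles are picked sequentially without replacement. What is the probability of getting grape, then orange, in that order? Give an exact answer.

Multiply the probability of each draw given the previous ones:
P = 7/19 × 3/18 = 21/342 = 7/114.

7/114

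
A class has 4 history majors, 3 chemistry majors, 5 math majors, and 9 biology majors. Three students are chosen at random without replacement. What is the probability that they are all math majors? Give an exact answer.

1/133

P(all math majors) = 5/21 × 4/20 × 3/19 = 60/7980 = 1/133.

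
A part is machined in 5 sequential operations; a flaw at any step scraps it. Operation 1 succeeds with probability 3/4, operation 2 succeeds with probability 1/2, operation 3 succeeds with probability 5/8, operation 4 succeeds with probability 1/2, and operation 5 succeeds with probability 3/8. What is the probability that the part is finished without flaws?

45/1024

Multiplying along the chain,
P = 3/4 × 1/2 × 5/8 × 1/2 × 3/8 = 45/1024.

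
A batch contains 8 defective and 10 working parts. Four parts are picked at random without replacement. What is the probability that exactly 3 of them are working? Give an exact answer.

One ordering (working drawn first) has probability 10/18 × 9/17 × 8/16 × 8/15 = 5760/73440 = 4/51.
There are C(4,3) = 4 such orderings, each equally likely, so P = 4 × 4/51 = 16/51.

16/51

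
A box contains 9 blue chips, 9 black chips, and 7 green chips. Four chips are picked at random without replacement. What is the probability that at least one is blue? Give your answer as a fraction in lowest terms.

P(no blue) = 16/25 × 15/24 × 14/23 × 13/22 = 43680/303600 = 182/1265.
P(at least one) = 1 − 182/1265 = 1083/1265.

1083/1265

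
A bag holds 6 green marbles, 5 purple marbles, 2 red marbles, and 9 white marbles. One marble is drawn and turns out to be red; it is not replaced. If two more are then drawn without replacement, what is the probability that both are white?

After the first draw, 9 of the remaining 21 marbles are white.
P = 9/21 × 8/20 = 72/420 = 6/35.

6/35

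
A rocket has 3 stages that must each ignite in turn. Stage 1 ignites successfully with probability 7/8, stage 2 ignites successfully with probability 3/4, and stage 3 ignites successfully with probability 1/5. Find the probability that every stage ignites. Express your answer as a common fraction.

Each stage is reached only if all earlier stages succeed, so
P = 7/8 × 3/4 × 1/5 = 21/160.

21/160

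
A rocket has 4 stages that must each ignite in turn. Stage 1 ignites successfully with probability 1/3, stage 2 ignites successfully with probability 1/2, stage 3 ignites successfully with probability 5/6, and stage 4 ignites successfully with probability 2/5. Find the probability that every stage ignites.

1/18

Each stage is reached only if all earlier stages succeed, so
P = 1/3 × 1/2 × 5/6 × 2/5 = 10/180 = 1/18.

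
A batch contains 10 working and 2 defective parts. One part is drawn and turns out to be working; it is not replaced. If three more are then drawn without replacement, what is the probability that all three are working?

28/55

With the first part removed, 9 working remain out of 11.
P = 9/11 × 8/10 × 7/9 = 504/990 = 28/55.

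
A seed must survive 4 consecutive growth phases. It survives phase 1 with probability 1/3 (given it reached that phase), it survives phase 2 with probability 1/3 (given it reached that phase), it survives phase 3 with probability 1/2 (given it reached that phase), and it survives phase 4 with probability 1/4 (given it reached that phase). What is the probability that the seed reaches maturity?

1/72

Multiplying along the chain,
P = 1/3 × 1/3 × 1/2 × 1/4 = 1/72.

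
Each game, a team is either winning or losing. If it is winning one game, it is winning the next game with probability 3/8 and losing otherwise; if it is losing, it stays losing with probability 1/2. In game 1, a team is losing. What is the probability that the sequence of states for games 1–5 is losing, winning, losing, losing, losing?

5/64

Game 1 is given. For each transition, use the conditional probability from the current state:
P(winning | losing) = 1/2; P(losing | winning) = 5/8; P(losing | losing) = 1/2; P(losing | losing) = 1/2.
P = 1/2 × 5/8 × 1/2 × 1/2 = 5/64.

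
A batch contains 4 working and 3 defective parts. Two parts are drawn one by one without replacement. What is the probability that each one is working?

2/7

P(all working) = 4/7 × 3/6 = 12/42 = 2/7.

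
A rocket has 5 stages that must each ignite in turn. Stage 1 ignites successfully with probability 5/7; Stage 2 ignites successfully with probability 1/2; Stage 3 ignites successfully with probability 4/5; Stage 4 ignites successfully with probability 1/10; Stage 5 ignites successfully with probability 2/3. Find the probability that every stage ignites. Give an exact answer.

Each stage is reached only if all earlier stages succeed, so
P = 5/7 × 1/2 × 4/5 × 1/10 × 2/3 = 40/2100 = 2/105.

2/105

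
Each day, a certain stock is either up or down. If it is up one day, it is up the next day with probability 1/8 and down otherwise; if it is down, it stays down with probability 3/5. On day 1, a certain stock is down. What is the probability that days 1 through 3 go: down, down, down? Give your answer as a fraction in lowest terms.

Day 1 is given. For each transition, use the conditional probability from the current state:
P(down | down) = 3/5; P(down | down) = 3/5.
P = 3/5 × 3/5 = 9/25.

9/25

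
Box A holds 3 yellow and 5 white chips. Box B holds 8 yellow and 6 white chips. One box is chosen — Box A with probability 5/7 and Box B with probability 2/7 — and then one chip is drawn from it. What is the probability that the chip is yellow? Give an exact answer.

From Box A: P(yellow) = 3/8.
From Box B: P(yellow) = 8/14.
Total probability = (5/7)(3/8) + (2/7)(8/14) = 169/392.

169/392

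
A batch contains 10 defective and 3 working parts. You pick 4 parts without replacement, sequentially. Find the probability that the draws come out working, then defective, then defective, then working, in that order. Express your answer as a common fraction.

Multiply the probability of each draw given the previous ones:
P = 3/13 × 10/12 × 9/11 × 2/10 = 540/17160 = 9/286.

9/286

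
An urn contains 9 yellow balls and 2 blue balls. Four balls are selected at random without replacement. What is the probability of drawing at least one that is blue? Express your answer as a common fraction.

P(no blue) = 9/11 × 8/10 × 7/9 × 6/8 = 3024/7920 = 21/55.
P(at least one) = 1 − 21/55 = 34/55.

34/55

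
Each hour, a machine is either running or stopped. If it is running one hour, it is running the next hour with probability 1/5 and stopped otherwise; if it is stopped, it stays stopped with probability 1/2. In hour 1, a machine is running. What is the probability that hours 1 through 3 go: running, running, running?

Hour 1 is given. For each transition, use the conditional probability from the current state:
P(running | running) = 1/5; P(running | running) = 1/5.
P = 1/5 × 1/5 = 1/25.

1/25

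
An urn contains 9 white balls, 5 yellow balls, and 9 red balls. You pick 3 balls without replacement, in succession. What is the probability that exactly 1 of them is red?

One ordering (red drawn first) has probability 9/23 × 14/22 × 13/21 = 1638/10626 = 39/253.
There are C(3,1) = 3 such orderings, each equally likely, so P = 3 × 39/253 = 117/253.

117/253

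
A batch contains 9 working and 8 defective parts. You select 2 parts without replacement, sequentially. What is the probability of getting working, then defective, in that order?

9/34

Each draw changes the counts, so multiply the conditional probabilities along the sequence:
P = 9/17 × 8/16 = 72/272 = 9/34.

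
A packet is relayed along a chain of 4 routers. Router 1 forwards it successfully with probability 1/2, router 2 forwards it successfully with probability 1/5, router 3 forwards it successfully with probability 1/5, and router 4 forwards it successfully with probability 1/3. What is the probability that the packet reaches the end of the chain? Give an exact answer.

1/150

Each stage is reached only if all earlier stages succeed, so
P = 1/2 × 1/5 × 1/5 × 1/3 = 1/150.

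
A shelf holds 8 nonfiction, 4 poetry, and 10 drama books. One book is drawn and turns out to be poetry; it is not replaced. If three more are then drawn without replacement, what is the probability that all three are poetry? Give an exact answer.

With the first book removed, 3 poetry remain out of 21.
P = 3/21 × 2/20 × 1/19 = 6/7980 = 1/1330.

1/1330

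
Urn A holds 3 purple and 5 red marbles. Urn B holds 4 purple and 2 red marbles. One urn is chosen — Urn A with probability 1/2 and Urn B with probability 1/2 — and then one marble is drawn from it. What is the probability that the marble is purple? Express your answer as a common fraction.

From Urn A: P(purple) = 3/8.
From Urn B: P(purple) = 4/6.
Total probability = (1/2)(3/8) + (1/2)(4/6) = 25/48.

25/48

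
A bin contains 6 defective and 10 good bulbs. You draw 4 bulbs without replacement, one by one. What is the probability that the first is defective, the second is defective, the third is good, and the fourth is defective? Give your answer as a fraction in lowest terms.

Chain rule:
P = 6/16 × 5/15 × 10/14 × 4/13 = 1200/43680 = 5/182.

5/182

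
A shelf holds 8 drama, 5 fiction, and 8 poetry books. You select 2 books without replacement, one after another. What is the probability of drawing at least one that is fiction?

P(no fiction) = 16/21 × 15/20 = 240/420 = 4/7.
P(at least one) = 1 − 4/7 = 3/7.

3/7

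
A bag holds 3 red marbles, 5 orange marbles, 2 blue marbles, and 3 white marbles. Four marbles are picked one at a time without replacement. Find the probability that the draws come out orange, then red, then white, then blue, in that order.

Chain rule:
P = 5/13 × 3/12 × 3/11 × 2/10 = 90/17160 = 3/572.

3/572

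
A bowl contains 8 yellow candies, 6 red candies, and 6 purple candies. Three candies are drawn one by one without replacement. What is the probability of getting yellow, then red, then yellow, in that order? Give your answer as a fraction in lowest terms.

14/285

Multiply the probability of each draw given the previous ones:
P = 8/20 × 6/19 × 7/18 = 336/6840 = 14/285.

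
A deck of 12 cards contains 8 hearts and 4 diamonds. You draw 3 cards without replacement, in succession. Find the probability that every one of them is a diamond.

P(all diamonds) = 4/12 × 3/11 × 2/10 = 24/1320 = 1/55.

1/55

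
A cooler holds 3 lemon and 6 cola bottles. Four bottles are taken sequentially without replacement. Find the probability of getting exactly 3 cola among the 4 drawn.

10/21

One ordering (cola drawn first) has probability 6/9 × 5/8 × 4/7 × 3/6 = 360/3024 = 5/42.
There are C(4,3) = 4 such orderings, each equally likely, so P = 4 × 5/42 = 10/21.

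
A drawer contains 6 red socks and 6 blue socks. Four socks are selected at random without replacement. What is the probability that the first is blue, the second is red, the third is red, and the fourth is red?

Multiply the probability of each draw given the previous ones:
P = 6/12 × 6/11 × 5/10 × 4/9 = 720/11880 = 2/33.

2/33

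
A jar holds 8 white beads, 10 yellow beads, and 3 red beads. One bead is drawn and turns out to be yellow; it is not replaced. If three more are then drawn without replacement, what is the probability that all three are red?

1/1140

With the first bead removed, 3 red remain out of 20.
P = 3/20 × 2/19 × 1/18 = 6/6840 = 1/1140.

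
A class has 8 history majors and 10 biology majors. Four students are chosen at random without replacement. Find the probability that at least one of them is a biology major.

299/306

P(no biology majors) = 8/18 × 7/17 × 6/16 × 5/15 = 1680/73440 = 7/306.
P(at least one) = 1 − 7/306 = 299/306.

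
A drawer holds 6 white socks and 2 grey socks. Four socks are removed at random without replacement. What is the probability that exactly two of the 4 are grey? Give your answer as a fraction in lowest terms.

3/14

One ordering (grey drawn first) has probability 2/8 × 1/7 × 6/6 × 5/5 = 60/1680 = 1/28.
There are C(4,2) = 6 such orderings, each equally likely, so P = 6 × 1/28 = 3/14.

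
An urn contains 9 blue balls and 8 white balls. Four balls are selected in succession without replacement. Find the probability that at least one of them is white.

P(no white) = 9/17 × 8/16 × 7/15 × 6/14 = 3024/57120 = 9/170.
P(at least one) = 1 − 9/170 = 161/170.

161/170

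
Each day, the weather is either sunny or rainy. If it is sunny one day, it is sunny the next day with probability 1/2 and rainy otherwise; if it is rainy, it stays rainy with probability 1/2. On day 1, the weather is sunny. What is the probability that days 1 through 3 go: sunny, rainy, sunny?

1/4

Day 1 is given. For each transition, use the conditional probability from the current state:
P(rainy | sunny) = 1/2; P(sunny | rainy) = 1/2.
P = 1/2 × 1/2 = 1/4.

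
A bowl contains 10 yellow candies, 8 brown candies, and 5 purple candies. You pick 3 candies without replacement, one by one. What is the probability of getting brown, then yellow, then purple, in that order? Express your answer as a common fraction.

Each draw changes the counts, so multiply the conditional probabilities along the sequence:
P = 8/23 × 10/22 × 5/21 = 400/10626 = 200/5313.

200/5313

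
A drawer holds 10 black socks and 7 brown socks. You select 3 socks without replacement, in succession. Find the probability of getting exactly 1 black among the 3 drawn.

21/68

One ordering (black drawn first) has probability 10/17 × 7/16 × 6/15 = 420/4080 = 7/68.
There are C(3,1) = 3 such orderings, each equally likely, so P = 3 × 7/68 = 21/68.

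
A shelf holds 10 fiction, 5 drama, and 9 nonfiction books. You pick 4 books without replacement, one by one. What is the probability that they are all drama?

5/10626

P = 5/24 × 4/23 × 3/22 × 2/21 = 120/255024 = 5/10626.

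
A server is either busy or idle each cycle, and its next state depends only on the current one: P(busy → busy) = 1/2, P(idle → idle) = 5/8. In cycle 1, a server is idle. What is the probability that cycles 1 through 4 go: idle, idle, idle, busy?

Cycle 1 is given. For each transition, use the conditional probability from the current state:
P(idle | idle) = 5/8; P(idle | idle) = 5/8; P(busy | idle) = 3/8.
P = 5/8 × 5/8 × 3/8 = 75/512.

75/512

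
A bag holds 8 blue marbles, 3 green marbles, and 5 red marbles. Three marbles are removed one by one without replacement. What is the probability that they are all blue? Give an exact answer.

1/10

P = 8/16 × 7/15 × 6/14 = 336/3360 = 1/10.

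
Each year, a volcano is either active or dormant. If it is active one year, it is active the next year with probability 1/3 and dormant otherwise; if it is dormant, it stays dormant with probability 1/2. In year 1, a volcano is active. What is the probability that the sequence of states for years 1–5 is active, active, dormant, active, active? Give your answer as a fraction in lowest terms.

1/27

Year 1 is given. For each transition, use the conditional probability from the current state:
P(active | active) = 1/3; P(dormant | active) = 2/3; P(active | dormant) = 1/2; P(active | active) = 1/3.
P = 1/3 × 2/3 × 1/2 × 1/3 = 2/54 = 1/27.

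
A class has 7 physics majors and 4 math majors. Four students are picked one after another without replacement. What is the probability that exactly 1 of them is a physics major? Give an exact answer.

One ordering (a physics major drawn first) has probability 7/11 × 4/10 × 3/9 × 2/8 = 168/7920 = 7/330.
There are C(4,1) = 4 such orderings, each equally likely, so P = 4 × 7/330 = 14/165.

14/165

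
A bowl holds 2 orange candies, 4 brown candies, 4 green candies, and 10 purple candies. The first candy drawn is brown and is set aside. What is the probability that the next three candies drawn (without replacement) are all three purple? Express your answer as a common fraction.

40/323

With the first candy removed, 10 purple remain out of 19.
P = 10/19 × 9/18 × 8/17 = 720/5814 = 40/323.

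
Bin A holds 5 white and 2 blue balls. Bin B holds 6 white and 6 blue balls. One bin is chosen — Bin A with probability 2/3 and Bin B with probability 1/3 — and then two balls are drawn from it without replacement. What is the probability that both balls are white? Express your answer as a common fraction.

From Bin A: P(both white) = (5/7)(4/6) = 10/21.
From Bin B: P(both white) = (6/12)(5/11) = 5/22.
Total probability = (2/3)(10/21) + (1/3)(5/22) = 545/1386.

545/1386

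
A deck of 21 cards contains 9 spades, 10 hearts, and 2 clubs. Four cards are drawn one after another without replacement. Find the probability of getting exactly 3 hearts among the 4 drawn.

One ordering (hearts drawn first) has probability 10/21 × 9/20 × 8/19 × 11/18 = 7920/143640 = 22/399.
There are C(4,3) = 4 such orderings, each equally likely, so P = 4 × 22/399 = 88/399.

88/399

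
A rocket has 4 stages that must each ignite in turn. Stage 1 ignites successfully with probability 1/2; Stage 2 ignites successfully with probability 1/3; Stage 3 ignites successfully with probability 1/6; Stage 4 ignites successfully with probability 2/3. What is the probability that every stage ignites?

Each stage is reached only if all earlier stages succeed, so
P = 1/2 × 1/3 × 1/6 × 2/3 = 2/108 = 1/54.

1/54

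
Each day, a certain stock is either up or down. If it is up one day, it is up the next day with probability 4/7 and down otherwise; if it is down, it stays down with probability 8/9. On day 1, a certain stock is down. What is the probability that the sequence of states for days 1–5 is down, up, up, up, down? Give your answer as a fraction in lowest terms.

16/1029

Day 1 is given. For each transition, use the conditional probability from the current state:
P(up | down) = 1/9; P(up | up) = 4/7; P(up | up) = 4/7; P(down | up) = 3/7.
P = 1/9 × 4/7 × 4/7 × 3/7 = 48/3087 = 16/1029.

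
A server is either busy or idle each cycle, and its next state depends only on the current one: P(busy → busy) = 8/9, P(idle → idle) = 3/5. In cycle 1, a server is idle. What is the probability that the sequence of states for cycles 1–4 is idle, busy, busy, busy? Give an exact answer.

128/405

Cycle 1 is given. For each transition, use the conditional probability from the current state:
P(busy | idle) = 2/5; P(busy | busy) = 8/9; P(busy | busy) = 8/9.
P = 2/5 × 8/9 × 8/9 = 128/405.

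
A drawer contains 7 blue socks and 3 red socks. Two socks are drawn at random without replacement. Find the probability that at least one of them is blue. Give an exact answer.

14/15

P(no blue) = 3/10 × 2/9 = 6/90 = 1/15.
P(at least one) = 1 − 1/15 = 14/15.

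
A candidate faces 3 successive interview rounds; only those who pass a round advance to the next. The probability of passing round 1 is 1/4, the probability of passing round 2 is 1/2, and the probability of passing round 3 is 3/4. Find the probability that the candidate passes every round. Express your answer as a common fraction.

Multiplying along the chain,
P = 1/4 × 1/2 × 3/4 = 3/32.

3/32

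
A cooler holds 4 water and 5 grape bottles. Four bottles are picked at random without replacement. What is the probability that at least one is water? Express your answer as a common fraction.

P(no water) = 5/9 × 4/8 × 3/7 × 2/6 = 120/3024 = 5/126.
P(at least one) = 1 − 5/126 = 121/126.

121/126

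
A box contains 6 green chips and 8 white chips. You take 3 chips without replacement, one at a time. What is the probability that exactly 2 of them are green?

30/91

One ordering (green drawn first) has probability 6/14 × 5/13 × 8/12 = 240/2184 = 10/91.
There are C(3,2) = 3 such orderings, each equally likely, so P = 3 × 10/91 = 30/91.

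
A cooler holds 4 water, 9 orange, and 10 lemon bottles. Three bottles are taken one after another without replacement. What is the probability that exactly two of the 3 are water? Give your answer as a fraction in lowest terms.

One ordering (water drawn first) has probability 4/23 × 3/22 × 19/21 = 228/10626 = 38/1771.
There are C(3,2) = 3 such orderings, each equally likely, so P = 3 × 38/1771 = 114/1771.

114/1771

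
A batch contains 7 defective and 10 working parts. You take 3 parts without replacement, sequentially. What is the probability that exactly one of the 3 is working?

21/68

One ordering (working drawn first) has probability 10/17 × 7/16 × 6/15 = 420/4080 = 7/68.
There are C(3,1) = 3 such orderings, each equally likely, so P = 3 × 7/68 = 21/68.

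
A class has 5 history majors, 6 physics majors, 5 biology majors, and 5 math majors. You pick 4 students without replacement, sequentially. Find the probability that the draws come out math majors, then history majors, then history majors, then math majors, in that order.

Each draw changes the counts, so multiply the conditional probabilities along the sequence:
P = 5/21 × 5/20 × 4/19 × 4/18 = 400/143640 = 10/3591.

10/3591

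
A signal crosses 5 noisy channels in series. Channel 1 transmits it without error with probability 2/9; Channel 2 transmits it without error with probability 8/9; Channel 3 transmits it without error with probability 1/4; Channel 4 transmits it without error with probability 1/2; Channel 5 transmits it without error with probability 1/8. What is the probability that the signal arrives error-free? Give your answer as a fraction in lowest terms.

1/324

Multiplying along the chain,
P = 2/9 × 8/9 × 1/4 × 1/2 × 1/8 = 16/5184 = 1/324.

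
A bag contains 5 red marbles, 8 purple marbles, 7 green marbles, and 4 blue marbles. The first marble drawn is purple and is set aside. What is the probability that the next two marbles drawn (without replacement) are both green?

21/253

With the first marble removed, 7 green remain out of 23.
P = 7/23 × 6/22 = 42/506 = 21/253.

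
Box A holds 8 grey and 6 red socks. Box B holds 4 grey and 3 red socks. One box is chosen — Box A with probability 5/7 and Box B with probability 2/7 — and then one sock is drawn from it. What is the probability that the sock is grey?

4/7

From Box A: P(grey) = 8/14.
From Box B: P(grey) = 4/7.
Total probability = (5/7)(8/14) + (2/7)(4/7) = 4/7.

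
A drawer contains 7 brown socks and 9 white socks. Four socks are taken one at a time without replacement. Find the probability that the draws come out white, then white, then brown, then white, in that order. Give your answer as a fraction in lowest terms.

Each draw changes the counts, so multiply the conditional probabilities along the sequence:
P = 9/16 × 8/15 × 7/14 × 7/13 = 3528/43680 = 21/260.

21/260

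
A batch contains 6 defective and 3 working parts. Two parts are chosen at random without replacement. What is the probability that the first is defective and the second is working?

1/4

Each draw changes the counts, so multiply the conditional probabilities along the sequence:
P = 6/9 × 3/8 = 18/72 = 1/4.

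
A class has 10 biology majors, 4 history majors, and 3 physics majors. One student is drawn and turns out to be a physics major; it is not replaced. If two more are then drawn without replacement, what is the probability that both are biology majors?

After the first draw, 10 of the remaining 16 students are biology majors.
P = 10/16 × 9/15 = 90/240 = 3/8.

3/8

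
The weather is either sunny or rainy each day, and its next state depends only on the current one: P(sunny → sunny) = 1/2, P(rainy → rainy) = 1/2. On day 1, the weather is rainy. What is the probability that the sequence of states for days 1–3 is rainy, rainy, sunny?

1/4

Day 1 is given. For each transition, use the conditional probability from the current state:
P(rainy | rainy) = 1/2; P(sunny | rainy) = 1/2.
P = 1/2 × 1/2 = 1/4.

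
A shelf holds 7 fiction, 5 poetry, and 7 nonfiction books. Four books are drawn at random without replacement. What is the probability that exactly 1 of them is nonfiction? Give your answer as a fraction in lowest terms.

385/969

One ordering (nonfiction drawn first) has probability 7/19 × 12/18 × 11/17 × 10/16 = 9240/93024 = 385/3876.
There are C(4,1) = 4 such orderings, each equally likely, so P = 4 × 385/3876 = 385/969.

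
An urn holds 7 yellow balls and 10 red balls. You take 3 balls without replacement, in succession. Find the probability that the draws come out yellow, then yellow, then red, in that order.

Each draw changes the counts, so multiply the conditional probabilities along the sequence:
P = 7/17 × 6/16 × 10/15 = 420/4080 = 7/68.

7/68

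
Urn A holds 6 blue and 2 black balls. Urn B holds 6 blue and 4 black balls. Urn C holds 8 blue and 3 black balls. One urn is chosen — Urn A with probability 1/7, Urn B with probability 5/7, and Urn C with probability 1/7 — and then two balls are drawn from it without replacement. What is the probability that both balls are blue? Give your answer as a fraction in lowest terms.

From Urn A: P(both blue) = (6/8)(5/7) = 15/28.
From Urn B: P(both blue) = (6/10)(5/9) = 1/3.
From Urn C: P(both blue) = (8/11)(7/10) = 28/55.
Total probability = (1/7)(15/28) + (5/7)(1/3) + (1/7)(28/55) = 12527/32340.

12527/32340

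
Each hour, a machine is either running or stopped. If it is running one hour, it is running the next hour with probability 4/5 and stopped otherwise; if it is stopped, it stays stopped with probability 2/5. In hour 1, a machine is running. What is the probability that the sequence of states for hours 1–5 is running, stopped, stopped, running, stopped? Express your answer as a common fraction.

Hour 1 is given. For each transition, use the conditional probability from the current state:
P(stopped | running) = 1/5; P(stopped | stopped) = 2/5; P(running | stopped) = 3/5; P(stopped | running) = 1/5.
P = 1/5 × 2/5 × 3/5 × 1/5 = 6/625.

6/625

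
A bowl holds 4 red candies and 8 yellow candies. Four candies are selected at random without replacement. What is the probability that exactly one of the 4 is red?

One ordering (red drawn first) has probability 4/12 × 8/11 × 7/10 × 6/9 = 1344/11880 = 56/495.
There are C(4,1) = 4 such orderings, each equally likely, so P = 4 × 56/495 = 224/495.

224/495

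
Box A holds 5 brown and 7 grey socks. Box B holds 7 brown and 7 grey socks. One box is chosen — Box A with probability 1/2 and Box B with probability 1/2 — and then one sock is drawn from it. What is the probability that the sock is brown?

11/24

From Box A: P(brown) = 5/12.
From Box B: P(brown) = 7/14.
Total probability = (1/2)(5/12) + (1/2)(7/14) = 11/24.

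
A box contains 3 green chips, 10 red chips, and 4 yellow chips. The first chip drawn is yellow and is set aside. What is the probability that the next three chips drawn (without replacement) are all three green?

With the first chip removed, 3 green remain out of 16.
P = 3/16 × 2/15 × 1/14 = 6/3360 = 1/560.

1/560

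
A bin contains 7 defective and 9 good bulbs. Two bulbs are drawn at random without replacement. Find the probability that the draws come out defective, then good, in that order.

Each draw changes the counts, so multiply the conditional probabilities along the sequence:
P = 7/16 × 9/15 = 63/240 = 21/80.

21/80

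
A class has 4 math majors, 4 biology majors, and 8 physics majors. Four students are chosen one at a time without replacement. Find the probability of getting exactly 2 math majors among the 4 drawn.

99/455

One ordering (math majors drawn first) has probability 4/16 × 3/15 × 12/14 × 11/13 = 1584/43680 = 33/910.
There are C(4,2) = 6 such orderings, each equally likely, so P = 6 × 33/910 = 99/455.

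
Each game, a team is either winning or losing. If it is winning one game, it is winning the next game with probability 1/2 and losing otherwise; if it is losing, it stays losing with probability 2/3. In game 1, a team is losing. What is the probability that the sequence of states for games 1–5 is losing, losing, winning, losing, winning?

Game 1 is given. For each transition, use the conditional probability from the current state:
P(losing | losing) = 2/3; P(winning | losing) = 1/3; P(losing | winning) = 1/2; P(winning | losing) = 1/3.
P = 2/3 × 1/3 × 1/2 × 1/3 = 2/54 = 1/27.

1/27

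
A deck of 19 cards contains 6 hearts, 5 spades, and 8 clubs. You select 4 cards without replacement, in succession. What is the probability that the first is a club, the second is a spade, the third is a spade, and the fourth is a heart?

10/969

Each draw changes the counts, so multiply the conditional probabilities along the sequence:
P = 8/19 × 5/18 × 4/17 × 6/16 = 960/93024 = 10/969.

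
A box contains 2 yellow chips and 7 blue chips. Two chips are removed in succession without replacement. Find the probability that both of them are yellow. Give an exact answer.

P(all yellow) = 2/9 × 1/8 = 2/72 = 1/36.

1/36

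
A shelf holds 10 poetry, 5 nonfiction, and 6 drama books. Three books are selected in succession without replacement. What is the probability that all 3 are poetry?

12/133

P(all poetry) = 10/21 × 9/20 × 8/19 = 720/7980 = 12/133.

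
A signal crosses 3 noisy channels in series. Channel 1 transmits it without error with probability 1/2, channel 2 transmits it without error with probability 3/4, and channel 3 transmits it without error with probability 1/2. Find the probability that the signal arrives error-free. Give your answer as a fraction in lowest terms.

3/16

The events are sequential, so multiply the conditional probabilities:
P = 1/2 × 3/4 × 1/2 = 3/16.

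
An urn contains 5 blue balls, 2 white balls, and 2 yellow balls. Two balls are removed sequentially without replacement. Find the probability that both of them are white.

1/36

P(all white) = 2/9 × 1/8 = 2/72 = 1/36.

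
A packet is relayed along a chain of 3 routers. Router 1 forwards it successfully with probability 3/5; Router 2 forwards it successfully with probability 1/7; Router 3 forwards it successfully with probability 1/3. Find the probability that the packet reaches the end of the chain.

1/35

The events are sequential, so multiply the conditional probabilities:
P = 3/5 × 1/7 × 1/3 = 3/105 = 1/35.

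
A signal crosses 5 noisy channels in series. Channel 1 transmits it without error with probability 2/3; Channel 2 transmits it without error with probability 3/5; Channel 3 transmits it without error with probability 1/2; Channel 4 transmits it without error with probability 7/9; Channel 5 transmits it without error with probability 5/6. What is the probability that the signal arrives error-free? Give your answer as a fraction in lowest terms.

The events are sequential, so multiply the conditional probabilities:
P = 2/3 × 3/5 × 1/2 × 7/9 × 5/6 = 210/1620 = 7/54.

7/54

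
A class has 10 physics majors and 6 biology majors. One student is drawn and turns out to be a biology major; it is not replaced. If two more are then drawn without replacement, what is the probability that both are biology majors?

After the first draw, 5 of the remaining 15 students are biology majors.
P = 5/15 × 4/14 = 20/210 = 2/21.

2/21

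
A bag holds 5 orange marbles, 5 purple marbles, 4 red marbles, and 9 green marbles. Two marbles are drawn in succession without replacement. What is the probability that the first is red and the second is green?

Chain rule:
P = 4/23 × 9/22 = 36/506 = 18/253.

18/253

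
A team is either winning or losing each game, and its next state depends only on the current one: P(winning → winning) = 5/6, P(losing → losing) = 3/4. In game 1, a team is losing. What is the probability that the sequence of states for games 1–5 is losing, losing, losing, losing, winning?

Game 1 is given. For each transition, use the conditional probability from the current state:
P(losing | losing) = 3/4; P(losing | losing) = 3/4; P(losing | losing) = 3/4; P(winning | losing) = 1/4.
P = 3/4 × 3/4 × 3/4 × 1/4 = 27/256.

27/256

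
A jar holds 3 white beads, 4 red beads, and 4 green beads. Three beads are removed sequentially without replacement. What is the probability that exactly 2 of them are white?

One ordering (white drawn first) has probability 3/11 × 2/10 × 8/9 = 48/990 = 8/165.
There are C(3,2) = 3 such orderings, each equally likely, so P = 3 × 8/165 = 8/55.

8/55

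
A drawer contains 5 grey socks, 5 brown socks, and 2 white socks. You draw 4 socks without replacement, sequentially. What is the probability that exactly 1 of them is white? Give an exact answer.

One ordering (white drawn first) has probability 2/12 × 10/11 × 9/10 × 8/9 = 1440/11880 = 4/33.
There are C(4,1) = 4 such orderings, each equally likely, so P = 4 × 4/33 = 16/33.

16/33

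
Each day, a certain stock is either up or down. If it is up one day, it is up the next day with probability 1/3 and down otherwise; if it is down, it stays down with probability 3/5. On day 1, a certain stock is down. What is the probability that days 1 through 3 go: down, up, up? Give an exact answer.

Day 1 is given. For each transition, use the conditional probability from the current state:
P(up | down) = 2/5; P(up | up) = 1/3.
P = 2/5 × 1/3 = 2/15.

2/15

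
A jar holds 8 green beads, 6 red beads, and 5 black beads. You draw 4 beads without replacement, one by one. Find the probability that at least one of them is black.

P(no black) = 14/19 × 13/18 × 12/17 × 11/16 = 24024/93024 = 1001/3876.
P(at least one) = 1 − 1001/3876 = 2875/3876.

2875/3876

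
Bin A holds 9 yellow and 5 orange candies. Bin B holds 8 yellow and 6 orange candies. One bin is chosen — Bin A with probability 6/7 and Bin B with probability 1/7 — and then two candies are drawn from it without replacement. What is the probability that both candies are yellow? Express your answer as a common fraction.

From Bin A: P(both yellow) = (9/14)(8/13) = 36/91.
From Bin B: P(both yellow) = (8/14)(7/13) = 4/13.
Total probability = (6/7)(36/91) + (1/7)(4/13) = 244/637.

244/637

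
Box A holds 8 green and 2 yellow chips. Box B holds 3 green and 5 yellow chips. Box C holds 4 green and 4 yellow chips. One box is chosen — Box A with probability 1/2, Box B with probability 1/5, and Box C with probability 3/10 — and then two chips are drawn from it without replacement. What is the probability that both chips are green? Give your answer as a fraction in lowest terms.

25/63

From Box A: P(both green) = (8/10)(7/9) = 28/45.
From Box B: P(both green) = (3/8)(2/7) = 3/28.
From Box C: P(both green) = (4/8)(3/7) = 3/14.
Total probability = (1/2)(28/45) + (1/5)(3/28) + (3/10)(3/14) = 25/63.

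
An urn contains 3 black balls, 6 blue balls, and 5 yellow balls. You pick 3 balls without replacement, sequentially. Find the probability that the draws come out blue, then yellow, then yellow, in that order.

5/91

Multiply the probability of each draw given the previous ones:
P = 6/14 × 5/13 × 4/12 = 120/2184 = 5/91.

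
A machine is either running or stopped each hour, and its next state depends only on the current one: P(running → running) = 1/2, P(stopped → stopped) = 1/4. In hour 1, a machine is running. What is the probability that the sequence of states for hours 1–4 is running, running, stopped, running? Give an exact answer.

Hour 1 is given. For each transition, use the conditional probability from the current state:
P(running | running) = 1/2; P(stopped | running) = 1/2; P(running | stopped) = 3/4.
P = 1/2 × 1/2 × 3/4 = 3/16.

3/16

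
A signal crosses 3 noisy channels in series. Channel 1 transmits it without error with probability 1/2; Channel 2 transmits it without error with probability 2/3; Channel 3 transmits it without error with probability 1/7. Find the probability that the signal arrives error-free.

Multiplying along the chain,
P = 1/2 × 2/3 × 1/7 = 2/42 = 1/21.

1/21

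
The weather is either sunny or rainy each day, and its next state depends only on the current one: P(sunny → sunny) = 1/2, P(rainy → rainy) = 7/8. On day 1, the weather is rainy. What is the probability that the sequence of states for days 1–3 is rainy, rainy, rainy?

Day 1 is given. For each transition, use the conditional probability from the current state:
P(rainy | rainy) = 7/8; P(rainy | rainy) = 7/8.
P = 7/8 × 7/8 = 49/64.

49/64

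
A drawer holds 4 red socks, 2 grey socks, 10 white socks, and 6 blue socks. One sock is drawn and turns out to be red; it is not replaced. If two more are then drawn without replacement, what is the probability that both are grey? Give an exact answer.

With the first sock removed, 2 grey remain out of 21.
P = 2/21 × 1/20 = 2/420 = 1/210.

1/210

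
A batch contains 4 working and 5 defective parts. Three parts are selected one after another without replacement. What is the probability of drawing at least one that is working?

37/42

P(no working) = 5/9 × 4/8 × 3/7 = 60/504 = 5/42.
P(at least one) = 1 − 5/42 = 37/42.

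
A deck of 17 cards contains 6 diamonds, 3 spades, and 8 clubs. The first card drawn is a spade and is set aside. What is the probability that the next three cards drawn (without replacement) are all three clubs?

1/10

With the first card removed, 8 clubs remain out of 16.
P = 8/16 × 7/15 × 6/14 = 336/3360 = 1/10.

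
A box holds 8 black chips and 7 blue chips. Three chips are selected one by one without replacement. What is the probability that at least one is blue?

57/65

P(no blue) = 8/15 × 7/14 × 6/13 = 336/2730 = 8/65.
P(at least one) = 1 − 8/65 = 57/65.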